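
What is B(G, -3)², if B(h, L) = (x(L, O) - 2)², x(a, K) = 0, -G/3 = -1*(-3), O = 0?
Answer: 16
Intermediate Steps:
G = -9 (G = -(-3)*(-3) = -3*3 = -9)
B(h, L) = 4 (B(h, L) = (0 - 2)² = (-2)² = 4)
B(G, -3)² = 4² = 16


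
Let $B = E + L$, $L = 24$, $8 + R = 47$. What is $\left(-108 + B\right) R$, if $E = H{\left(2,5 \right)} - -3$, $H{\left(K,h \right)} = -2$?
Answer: $-3237$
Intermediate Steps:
$R = 39$ ($R = -8 + 47 = 39$)
$E = 1$ ($E = -2 - -3 = -2 + 3 = 1$)
$B = 25$ ($B = 1 + 24 = 25$)
$\left(-108 + B\right) R = \left(-108 + 25\right) 39 = \left(-83\right) 39 = -3237$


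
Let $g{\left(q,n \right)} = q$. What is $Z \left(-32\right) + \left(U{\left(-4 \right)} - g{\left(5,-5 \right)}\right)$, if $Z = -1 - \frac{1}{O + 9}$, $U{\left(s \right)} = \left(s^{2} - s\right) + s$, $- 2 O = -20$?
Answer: $\frac{849}{19} \approx 44.684$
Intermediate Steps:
$O = 10$ ($O = \left(- \frac{1}{2}\right) \left(-20\right) = 10$)
$U{\left(s \right)} = s^{2}$
$Z = - \frac{20}{19}$ ($Z = -1 - \frac{1}{10 + 9} = -1 - \frac{1}{19} = - \frac{20}{19} \approx -1.0526$)
$Z \left(-32\right) + \left(U{\left(-4 \right)} - g{\left(5,-5 \right)}\right) = \left(- \frac{20}{19}\right) \left(-32\right) + \left(\left(-4\right)^{2} - 5\right) = \frac{640}{19} + \left(16 - 5\right) = \frac{640}{19} + 11 = \frac{849}{19}$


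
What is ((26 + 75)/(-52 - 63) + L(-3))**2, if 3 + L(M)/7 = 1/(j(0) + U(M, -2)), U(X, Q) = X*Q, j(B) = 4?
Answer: 23726641/52900 ≈ 448.52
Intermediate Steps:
U(X, Q) = Q*X
L(M) = -21 + 7/(4 - 2*M)
((26 + 75)/(-52 - 63) + L(-3))**2 = ((26 + 75)/(-52 - 63) + 7*(11 - 6*(-3))/(2*(-2 - 3)))**2 = (101/(-115) + (7/2)*(11 + 18)/(-5))**2 = (101*(-1/115) + (7/2)*(-1/5)*29)**2 = (-101/115 - 203/10)**2 = (-4871/230)**2 = 23726641/52900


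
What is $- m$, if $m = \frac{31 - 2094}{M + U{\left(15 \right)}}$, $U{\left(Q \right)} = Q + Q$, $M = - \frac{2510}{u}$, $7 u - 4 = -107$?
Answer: $\frac{212489}{20660} \approx 10.285$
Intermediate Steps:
$u = - \frac{103}{7}$ ($u = \frac{4}{7} + \frac{1}{7} \left(-107\right) = \frac{4}{7} - \frac{107}{7} = - \frac{103}{7} \approx -14.714$)
$M = \frac{17570}{103}$ ($M = - \frac{2510}{- \frac{103}{7}} = \left(-2510\right) \left(- \frac{7}{103}\right) = \frac{17570}{103} \approx 170.58$)
$U{\left(Q \right)} = 2 Q$
$m = - \frac{212489}{20660}$ ($m = \frac{31 - 2094}{\frac{17570}{103} + 2 \cdot 15} = - \frac{2063}{\frac{17570}{103} + 30} = - \frac{2063}{\frac{20660}{103}} = \left(-2063\right) \frac{103}{20660} = - \frac{212489}{20660} \approx -10.285$)
$- m = \left(-1\right) \left(- \frac{212489}{20660}\right) = \frac{212489}{20660}$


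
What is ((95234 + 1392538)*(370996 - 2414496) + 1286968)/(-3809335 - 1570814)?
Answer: 3040260795032/5380149 ≈ 5.6509e+5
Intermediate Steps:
((95234 + 1392538)*(370996 - 2414496) + 1286968)/(-3809335 - 1570814) = (1487772*(-2043500) + 1286968)/(-5380149) = (-3040262082000 + 1286968)*(-1/5380149) = -3040260795032*(-1/5380149) = 3040260795032/5380149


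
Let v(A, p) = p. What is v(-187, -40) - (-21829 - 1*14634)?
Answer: 36423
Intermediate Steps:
v(-187, -40) - (-21829 - 1*14634) = -40 - (-21829 - 1*14634) = -40 - (-21829 - 14634) = -40 - 1*(-36463) = -40 + 36463 = 36423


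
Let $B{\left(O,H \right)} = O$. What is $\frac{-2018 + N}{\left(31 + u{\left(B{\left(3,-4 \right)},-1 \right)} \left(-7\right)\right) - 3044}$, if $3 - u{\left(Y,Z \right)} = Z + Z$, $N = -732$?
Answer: $\frac{1375}{1524} \approx 0.90223$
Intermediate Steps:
$u{\left(Y,Z \right)} = 3 - 2 Z$ ($u{\left(Y,Z \right)} = 3 - \left(Z + Z\right) = 3 - 2 Z$)
$\frac{-2018 + N}{\left(31 + u{\left(B{\left(3,-4 \right)},-1 \right)} \left(-7\right)\right) - 3044} = \frac{-2018 - 732}{\left(31 + \left(3 - -2\right) \left(-7\right)\right) - 3044} = - \frac{2750}{\left(31 + \left(3 + 2\right) \left(-7\right)\right) - 3044} = - \frac{2750}{\left(31 + 5 \left(-7\right)\right) - 3044} = - \frac{2750}{\left(31 - 35\right) - 3044} = - \frac{2750}{-4 - 3044} = - \frac{2750}{-3048} = \left(-2750\right) \left(- \frac{1}{3048}\right) = \frac{1375}{1524}$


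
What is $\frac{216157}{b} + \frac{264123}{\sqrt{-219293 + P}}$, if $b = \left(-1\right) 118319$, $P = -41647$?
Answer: $- \frac{216157}{118319} - \frac{88041 i \sqrt{65235}}{43490} \approx -1.8269 - 517.05 i$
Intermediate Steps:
$b = -118319$
$\frac{216157}{b} + \frac{264123}{\sqrt{-219293 + P}} = \frac{216157}{-118319} + \frac{264123}{\sqrt{-219293 - 41647}} = 216157 \left(- \frac{1}{118319}\right) + \frac{264123}{\sqrt{-260940}} = - \frac{216157}{118319} + \frac{264123}{2 i \sqrt{65235}} = - \frac{216157}{118319} + 264123 \left(- \frac{i \sqrt{65235}}{130470}\right) = - \frac{216157}{118319} - \frac{88041 i \sqrt{65235}}{43490}$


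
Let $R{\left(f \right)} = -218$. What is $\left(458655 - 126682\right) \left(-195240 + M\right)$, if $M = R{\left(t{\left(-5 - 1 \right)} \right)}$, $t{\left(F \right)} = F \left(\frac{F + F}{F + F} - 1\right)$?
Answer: $-64886778634$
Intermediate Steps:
$t{\left(F \right)} = 0$ ($t{\left(F \right)} = F \left(\frac{2 F}{2 F} - 1\right) = F \left(2 F \frac{1}{2 F} - 1\right) = F \left(1 - 1\right) = F 0 = 0$)
$M = -218$
$\left(458655 - 126682\right) \left(-195240 + M\right) = \left(458655 - 126682\right) \left(-195240 - 218\right) = 331973 \left(-195458\right) = -64886778634$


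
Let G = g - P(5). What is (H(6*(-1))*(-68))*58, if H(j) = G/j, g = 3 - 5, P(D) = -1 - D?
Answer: 7888/3 ≈ 2629.3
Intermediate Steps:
g = -2
G = 4 (G = -2 - (-1 - 1*5) = -2 - (-1 - 5) = -2 - 1*(-6) = -2 + 6 = 4)
H(j) = 4/j
(H(6*(-1))*(-68))*58 = ((4/((6*(-1))))*(-68))*58 = ((4/(-6))*(-68))*58 = ((4*(-⅙))*(-68))*58 = -⅔*(-68)*58 = (136/3)*58 = 7888/3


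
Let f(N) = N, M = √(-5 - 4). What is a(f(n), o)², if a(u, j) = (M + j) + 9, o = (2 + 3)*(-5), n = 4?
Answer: 247 - 96*I ≈ 247.0 - 96.0*I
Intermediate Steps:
M = 3*I (M = √(-9) = 3*I ≈ 3.0*I)
o = -25 (o = 5*(-5) = -25)
a(u, j) = 9 + j + 3*I (a(u, j) = (3*I + j) + 9 = (j + 3*I) + 9 = 9 + j + 3*I)
a(f(n), o)² = (9 - 25 + 3*I)² = (-16 + 3*I)²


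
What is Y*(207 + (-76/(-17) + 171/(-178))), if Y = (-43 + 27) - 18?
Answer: -637003/89 ≈ -7157.3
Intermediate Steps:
Y = -34 (Y = -16 - 18 = -34)
Y*(207 + (-76/(-17) + 171/(-178))) = -34*(207 + (-76/(-17) + 171/(-178))) = -34*(207 + (-76*(-1/17) + 171*(-1/178))) = -34*(207 + (76/17 - 171/178)) = -34*(207 + 10621/3026) = -34*637003/3026 = -637003/89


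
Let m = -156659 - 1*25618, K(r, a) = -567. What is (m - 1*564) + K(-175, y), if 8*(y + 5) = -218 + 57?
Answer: -183408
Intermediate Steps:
y = -201/8 (y = -5 + (-218 + 57)/8 = -5 + (⅛)*(-161) = -5 - 161/8 = -201/8 ≈ -25.125)
m = -182277 (m = -156659 - 25618 = -182277)
(m - 1*564) + K(-175, y) = (-182277 - 1*564) - 567 = (-182277 - 564) - 567 = -182841 - 567 = -183408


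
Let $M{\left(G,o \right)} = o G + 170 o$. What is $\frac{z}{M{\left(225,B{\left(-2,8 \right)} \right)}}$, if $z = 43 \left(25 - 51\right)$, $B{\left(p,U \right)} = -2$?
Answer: $\frac{559}{395} \approx 1.4152$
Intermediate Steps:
$M{\left(G,o \right)} = 170 o + G o$ ($M{\left(G,o \right)} = G o + 170 o = 170 o + G o$)
$z = -1118$ ($z = 43 \left(-26\right) = -1118$)
$\frac{z}{M{\left(225,B{\left(-2,8 \right)} \right)}} = - \frac{1118}{\left(-2\right) \left(170 + 225\right)} = - \frac{1118}{\left(-2\right) 395} = - \frac{1118}{-790} = \left(-1118\right) \left(- \frac{1}{790}\right) = \frac{559}{395}$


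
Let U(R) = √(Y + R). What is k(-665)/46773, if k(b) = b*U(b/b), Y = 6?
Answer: -665*√7/46773 ≈ -0.037616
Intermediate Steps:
U(R) = √(6 + R)
k(b) = b*√7 (k(b) = b*√(6 + b/b) = b*√(6 + 1) = b*√7)
k(-665)/46773 = -665*√7/46773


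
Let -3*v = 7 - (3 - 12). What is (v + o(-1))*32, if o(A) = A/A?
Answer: -416/3 ≈ -138.67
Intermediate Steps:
o(A) = 1
v = -16/3 (v = -(7 - (3 - 12))/3 = -(7 - 1*(-9))/3 = -(7 + 9)/3 = -⅓*16 = -16/3 ≈ -5.3333)
(v + o(-1))*32 = (-16/3 + 1)*32 = -13/3*32 = -416/3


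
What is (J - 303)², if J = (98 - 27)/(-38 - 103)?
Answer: 1831326436/19881 ≈ 92114.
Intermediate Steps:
J = -71/141 (J = 71/(-141) = 71*(-1/141) = -71/141 ≈ -0.50355)
(J - 303)² = (-71/141 - 303)² = (-42794/141)² = 1831326436/19881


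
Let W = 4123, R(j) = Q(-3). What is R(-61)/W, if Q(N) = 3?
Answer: 3/4123 ≈ 0.00072763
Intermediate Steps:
R(j) = 3
R(-61)/W = 3/4123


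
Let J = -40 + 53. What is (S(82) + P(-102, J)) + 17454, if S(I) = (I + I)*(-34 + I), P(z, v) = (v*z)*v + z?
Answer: 7986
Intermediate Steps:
J = 13
P(z, v) = z + z*v² (P(z, v) = z*v² + z = z + z*v²)
S(I) = 2*I*(-34 + I) (S(I) = (2*I)*(-34 + I) = 2*I*(-34 + I))
(S(82) + P(-102, J)) + 17454 = (2*82*(-34 + 82) - 102*(1 + 13²)) + 17454 = (2*82*48 - 102*(1 + 169)) + 17454 = (7872 - 102*170) + 17454 = (7872 - 17340) + 17454 = -9468 + 17454 = 7986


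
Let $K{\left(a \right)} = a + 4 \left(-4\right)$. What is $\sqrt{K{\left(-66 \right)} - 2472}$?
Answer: $i \sqrt{2554} \approx 50.537 i$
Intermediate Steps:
$K{\left(a \right)} = -16 + a$ ($K{\left(a \right)} = a - 16 = -16 + a$)
$\sqrt{K{\left(-66 \right)} - 2472} = \sqrt{\left(-16 - 66\right) - 2472} = \sqrt{-82 - 2472} = \sqrt{-2554} = i \sqrt{2554}$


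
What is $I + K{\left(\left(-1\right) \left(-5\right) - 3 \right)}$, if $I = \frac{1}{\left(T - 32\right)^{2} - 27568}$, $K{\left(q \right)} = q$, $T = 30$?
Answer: $\frac{55127}{27564} \approx 2.0$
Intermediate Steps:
$I = - \frac{1}{27564}$ ($I = \frac{1}{\left(30 - 32\right)^{2} - 27568} = \frac{1}{\left(-2\right)^{2} - 27568} = \frac{1}{4 - 27568} = \frac{1}{-27564} = - \frac{1}{27564} \approx -3.6279 \cdot 10^{-5}$)
$I + K{\left(\left(-1\right) \left(-5\right) - 3 \right)} = - \frac{1}{27564} - -2 = - \frac{1}{27564} + \left(5 - 3\right) = - \frac{1}{27564} + 2 = \frac{55127}{27564}$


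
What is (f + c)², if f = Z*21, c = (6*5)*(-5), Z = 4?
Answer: 4356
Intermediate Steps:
c = -150 (c = 30*(-5) = -150)
f = 84 (f = 4*21 = 84)
(f + c)² = (84 - 150)² = (-66)² = 4356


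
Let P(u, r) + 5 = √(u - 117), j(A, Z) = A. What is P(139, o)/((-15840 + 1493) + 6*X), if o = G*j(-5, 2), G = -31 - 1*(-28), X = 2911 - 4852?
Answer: 5/25993 - √22/25993 ≈ 1.1910e-5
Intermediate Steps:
X = -1941
G = -3 (G = -31 + 28 = -3)
o = 15 (o = -3*(-5) = 15)
P(u, r) = -5 + √(-117 + u) (P(u, r) = -5 + √(u - 117) = -5 + √(-117 + u))
P(139, o)/((-15840 + 1493) + 6*X) = (-5 + √(-117 + 139))/((-15840 + 1493) + 6*(-1941)) = (-5 + √22)/(-14347 - 11646) = (-5 + √22)/(-25993) = (-5 + √22)*(-1/25993) = 5/25993 - √22/25993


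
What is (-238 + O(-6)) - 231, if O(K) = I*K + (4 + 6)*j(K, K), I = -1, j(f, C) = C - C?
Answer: -463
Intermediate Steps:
j(f, C) = 0
O(K) = -K (O(K) = -K + (4 + 6)*0 = -K + 10*0 = -K + 0 = -K)
(-238 + O(-6)) - 231 = (-238 - 1*(-6)) - 231 = (-238 + 6) - 231 = -232 - 231 = -463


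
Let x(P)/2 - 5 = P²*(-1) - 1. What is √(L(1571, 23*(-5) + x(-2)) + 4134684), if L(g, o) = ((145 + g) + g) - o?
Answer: √4138086 ≈ 2034.2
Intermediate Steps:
x(P) = 8 - 2*P² (x(P) = 10 + 2*(P²*(-1) - 1) = 10 + 2*(-P² - 1) = 10 + 2*(-1 - P²) = 10 + (-2 - 2*P²) = 8 - 2*P²)
L(g, o) = 145 - o + 2*g (L(g, o) = (145 + 2*g) - o = 145 - o + 2*g)
√(L(1571, 23*(-5) + x(-2)) + 4134684) = √((145 - (23*(-5) + (8 - 2*(-2)²)) + 2*1571) + 4134684) = √((145 - (-115 + (8 - 2*4)) + 3142) + 4134684) = √((145 - (-115 + (8 - 8)) + 3142) + 4134684) = √((145 - (-115 + 0) + 3142) + 4134684) = √((145 - 1*(-115) + 3142) + 4134684) = √((145 + 115 + 3142) + 4134684) = √(3402 + 4134684) = √4138086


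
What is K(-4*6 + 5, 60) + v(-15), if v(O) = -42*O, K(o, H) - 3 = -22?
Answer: 611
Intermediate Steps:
K(o, H) = -19 (K(o, H) = 3 - 22 = -19)
K(-4*6 + 5, 60) + v(-15) = -19 - 42*(-15) = -19 + 630 = 611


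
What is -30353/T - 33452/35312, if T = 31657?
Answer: -532703775/279467996 ≈ -1.9061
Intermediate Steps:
-30353/T - 33452/35312 = -30353/31657 - 33452/35312 = -30353*1/31657 - 33452*1/35312 = -30353/31657 - 8363/8828 = -532703775/279467996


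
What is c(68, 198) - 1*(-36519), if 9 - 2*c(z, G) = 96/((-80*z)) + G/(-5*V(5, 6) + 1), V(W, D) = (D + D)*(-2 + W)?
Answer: 2222854407/60860 ≈ 36524.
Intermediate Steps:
V(W, D) = 2*D*(-2 + W) (V(W, D) = (2*D)*(-2 + W) = 2*D*(-2 + W))
c(z, G) = 9/2 + G/358 + 3/(5*z) (c(z, G) = 9/2 - (96/((-80*z)) + G/(-10*6*(-2 + 5) + 1))/2 = 9/2 - (96*(-1/(80*z)) + G/(-10*6*3 + 1))/2 = 9/2 - (-6/(5*z) + G/(-5*36 + 1))/2 = 9/2 - (-6/(5*z) + G/(-180 + 1))/2 = 9/2 - (-6/(5*z) + G/(-179))/2 = 9/2 - (-6/(5*z) + G*(-1/179))/2 = 9/2 - (-6/(5*z) - G/179)/2 = 9/2 + (G/358 + 3/(5*z)) = 9/2 + G/358 + 3/(5*z))
c(68, 198) - 1*(-36519) = (9/2 + (1/358)*198 + (⅗)/68) - 1*(-36519) = (9/2 + 99/179 + (⅗)*(1/68)) + 36519 = (9/2 + 99/179 + 3/340) + 36519 = 308067/60860 + 36519 = 2222854407/60860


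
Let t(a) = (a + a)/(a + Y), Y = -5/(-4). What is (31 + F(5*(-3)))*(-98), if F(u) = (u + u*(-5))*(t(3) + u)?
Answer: 1306634/17 ≈ 76861.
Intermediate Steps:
Y = 5/4 (Y = -5*(-¼) = 5/4 ≈ 1.2500)
t(a) = 2*a/(5/4 + a) (t(a) = (a + a)/(a + 5/4) = (2*a)/(5/4 + a) = 2*a/(5/4 + a))
F(u) = -4*u*(24/17 + u) (F(u) = (u + u*(-5))*(8*3/(5 + 4*3) + u) = (u - 5*u)*(8*3/(5 + 12) + u) = (-4*u)*(8*3/17 + u) = (-4*u)*(8*3*(1/17) + u) = (-4*u)*(24/17 + u) = -4*u*(24/17 + u))
(31 + F(5*(-3)))*(-98) = (31 - 4*5*(-3)*(24 + 17*(5*(-3)))/17)*(-98) = (31 - 4/17*(-15)*(24 + 17*(-15)))*(-98) = (31 - 4/17*(-15)*(24 - 255))*(-98) = (31 - 4/17*(-15)*(-231))*(-98) = (31 - 13860/17)*(-98) = -13333/17*(-98) = 1306634/17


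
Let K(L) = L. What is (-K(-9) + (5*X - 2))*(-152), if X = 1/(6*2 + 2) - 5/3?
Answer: 3116/21 ≈ 148.38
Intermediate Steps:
X = -67/42 (X = 1/(12 + 2) - 5*⅓ = 1/14 - 5/3 = -67/42 ≈ -1.5952)
(-K(-9) + (5*X - 2))*(-152) = (-1*(-9) + (5*(-67/42) - 2))*(-152) = (9 + (-335/42 - 2))*(-152) = (9 - 419/42)*(-152) = -41/42*(-152) = 3116/21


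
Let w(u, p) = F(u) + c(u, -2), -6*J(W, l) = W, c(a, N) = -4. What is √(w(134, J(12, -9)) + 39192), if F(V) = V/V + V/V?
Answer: √39190 ≈ 197.96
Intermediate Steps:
F(V) = 2 (F(V) = 1 + 1 = 2)
J(W, l) = -W/6
w(u, p) = -2 (w(u, p) = 2 - 4 = -2)
√(w(134, J(12, -9)) + 39192) = √(-2 + 39192) = √39190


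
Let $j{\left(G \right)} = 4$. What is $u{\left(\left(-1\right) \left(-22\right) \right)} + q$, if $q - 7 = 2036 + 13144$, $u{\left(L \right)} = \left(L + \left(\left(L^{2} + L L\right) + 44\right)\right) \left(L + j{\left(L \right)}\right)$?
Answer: $42071$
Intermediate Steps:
$u{\left(L \right)} = \left(4 + L\right) \left(44 + L + 2 L^{2}\right)$ ($u{\left(L \right)} = \left(L + \left(\left(L^{2} + L L\right) + 44\right)\right) \left(L + 4\right) = \left(L + \left(\left(L^{2} + L^{2}\right) + 44\right)\right) \left(4 + L\right) = \left(L + \left(2 L^{2} + 44\right)\right) \left(4 + L\right) = \left(L + \left(44 + 2 L^{2}\right)\right) \left(4 + L\right) = \left(44 + L + 2 L^{2}\right) \left(4 + L\right) = \left(4 + L\right) \left(44 + L + 2 L^{2}\right)$)
$q = 15187$ ($q = 7 + \left(2036 + 13144\right) = 7 + 15180 = 15187$)
$u{\left(\left(-1\right) \left(-22\right) \right)} + q = \left(176 + 2 \left(\left(-1\right) \left(-22\right)\right)^{3} + 9 \left(\left(-1\right) \left(-22\right)\right)^{2} + 48 \left(\left(-1\right) \left(-22\right)\right)\right) + 15187 = \left(176 + 2 \cdot 22^{3} + 9 \cdot 22^{2} + 48 \cdot 22\right) + 15187 = \left(176 + 2 \cdot 10648 + 9 \cdot 484 + 1056\right) + 15187 = \left(176 + 21296 + 4356 + 1056\right) + 15187 = 26884 + 15187 = 42071$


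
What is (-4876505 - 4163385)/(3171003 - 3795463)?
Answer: 903989/62446 ≈ 14.476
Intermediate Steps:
(-4876505 - 4163385)/(3171003 - 3795463) = -9039890/(-624460) = -9039890*(-1/624460) = 903989/62446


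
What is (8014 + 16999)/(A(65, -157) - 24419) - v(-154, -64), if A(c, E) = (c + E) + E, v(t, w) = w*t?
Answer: -243152821/24668 ≈ -9857.0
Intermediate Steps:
v(t, w) = t*w
A(c, E) = c + 2*E (A(c, E) = (E + c) + E = c + 2*E)
(8014 + 16999)/(A(65, -157) - 24419) - v(-154, -64) = (8014 + 16999)/((65 + 2*(-157)) - 24419) - (-154)*(-64) = 25013/((65 - 314) - 24419) - 1*9856 = 25013/(-249 - 24419) - 9856 = 25013/(-24668) - 9856 = 25013*(-1/24668) - 9856 = -25013/24668 - 9856 = -243152821/24668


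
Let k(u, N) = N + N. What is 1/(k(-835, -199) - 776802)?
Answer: -1/777200 ≈ -1.2867e-6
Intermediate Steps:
k(u, N) = 2*N
1/(k(-835, -199) - 776802) = 1/(2*(-199) - 776802) = 1/(-398 - 776802) = 1/(-777200) = -1/777200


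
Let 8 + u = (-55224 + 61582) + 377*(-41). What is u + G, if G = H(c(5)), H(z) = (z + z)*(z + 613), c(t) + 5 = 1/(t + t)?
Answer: -753319/50 ≈ -15066.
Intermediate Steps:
c(t) = -5 + 1/(2*t) (c(t) = -5 + 1/(t + t) = -5 + 1/(2*t))
u = -9107 (u = -8 + ((-55224 + 61582) + 377*(-41)) = -8 + (6358 - 15457) = -8 - 9099 = -9107)
H(z) = 2*z*(613 + z) (H(z) = (2*z)*(613 + z) = 2*z*(613 + z))
G = -297969/50 (G = 2*(-5 + (1/2)/5)*(613 + (-5 + (1/2)/5)) = 2*(-5 + (1/2)*(1/5))*(613 + (-5 + (1/2)*(1/5))) = 2*(-5 + 1/10)*(613 + (-5 + 1/10)) = 2*(-49/10)*(613 - 49/10) = 2*(-49/10)*(6081/10) = -297969/50 ≈ -5959.4)
u + G = -9107 - 297969/50 = -753319/50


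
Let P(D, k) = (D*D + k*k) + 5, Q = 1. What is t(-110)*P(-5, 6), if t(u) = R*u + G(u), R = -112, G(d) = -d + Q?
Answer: 820446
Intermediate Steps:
G(d) = 1 - d (G(d) = -d + 1 = 1 - d)
P(D, k) = 5 + D² + k² (P(D, k) = (D² + k²) + 5 = 5 + D² + k²)
t(u) = 1 - 113*u (t(u) = -112*u + (1 - u) = 1 - 113*u)
t(-110)*P(-5, 6) = (1 - 113*(-110))*(5 + (-5)² + 6²) = (1 + 12430)*(5 + 25 + 36) = 12431*66 = 820446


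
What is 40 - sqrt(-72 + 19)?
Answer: 40 - I*sqrt(53) ≈ 40.0 - 7.2801*I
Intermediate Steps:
40 - sqrt(-72 + 19) = 40 - sqrt(-53) = 40 - I*sqrt(53)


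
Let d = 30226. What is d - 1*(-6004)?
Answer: 36230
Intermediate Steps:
d - 1*(-6004) = 30226 - 1*(-6004) = 30226 + 6004 = 36230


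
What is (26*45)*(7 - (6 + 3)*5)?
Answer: -44460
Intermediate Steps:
(26*45)*(7 - (6 + 3)*5) = 1170*(7 - 9*5) = 1170*(7 - 1*45) = 1170*(7 - 45) = 1170*(-38) = -44460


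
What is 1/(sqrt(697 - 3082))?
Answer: -I*sqrt(265)/795 ≈ -0.020476*I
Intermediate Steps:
1/(sqrt(697 - 3082)) = 1/(sqrt(-2385)) = 1/(3*I*sqrt(265)) = -I*sqrt(265)/795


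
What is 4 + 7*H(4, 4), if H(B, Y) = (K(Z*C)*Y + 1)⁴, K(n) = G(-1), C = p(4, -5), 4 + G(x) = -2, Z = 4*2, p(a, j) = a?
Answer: 1958891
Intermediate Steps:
Z = 8
G(x) = -6 (G(x) = -4 - 2 = -6)
C = 4
K(n) = -6
H(B, Y) = (1 - 6*Y)⁴ (H(B, Y) = (-6*Y + 1)⁴ = (1 - 6*Y)⁴)
4 + 7*H(4, 4) = 4 + 7*(1 - 6*4)⁴ = 4 + 7*(1 - 24)⁴ = 4 + 7*(-23)⁴ = 4 + 7*279841 = 4 + 1958887 = 1958891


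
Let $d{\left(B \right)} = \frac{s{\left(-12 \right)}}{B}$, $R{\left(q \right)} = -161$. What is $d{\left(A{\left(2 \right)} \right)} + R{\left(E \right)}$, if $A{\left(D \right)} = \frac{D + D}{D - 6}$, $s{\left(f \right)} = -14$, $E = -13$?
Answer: $-147$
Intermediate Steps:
$A{\left(D \right)} = \frac{2 D}{-6 + D}$
$d{\left(B \right)} = - \frac{14}{B}$
$d{\left(A{\left(2 \right)} \right)} + R{\left(E \right)} = - \frac{14}{2 \cdot 2 \frac{1}{-6 + 2}} - 161 = - \frac{14}{2 \cdot 2 \frac{1}{-4}} - 161 = - \frac{14}{2 \cdot 2 \left(- \frac{1}{4}\right)} - 161 = - \frac{14}{-1} - 161 = \left(-14\right) \left(-1\right) - 161 = 14 - 161 = -147$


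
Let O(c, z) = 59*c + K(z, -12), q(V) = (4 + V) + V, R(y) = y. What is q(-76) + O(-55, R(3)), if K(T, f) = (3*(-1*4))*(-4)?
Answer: -3345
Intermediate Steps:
q(V) = 4 + 2*V
K(T, f) = 48 (K(T, f) = (3*(-4))*(-4) = -12*(-4) = 48)
O(c, z) = 48 + 59*c (O(c, z) = 59*c + 48 = 48 + 59*c)
q(-76) + O(-55, R(3)) = (4 + 2*(-76)) + (48 + 59*(-55)) = (4 - 152) + (48 - 3245) = -148 - 3197 = -3345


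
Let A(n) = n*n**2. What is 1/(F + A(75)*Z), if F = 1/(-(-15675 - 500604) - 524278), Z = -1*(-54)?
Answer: 7999/182227218749 ≈ 4.3896e-8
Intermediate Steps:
A(n) = n**3
Z = 54
F = -1/7999 (F = 1/(-1*(-516279) - 524278) = 1/(516279 - 524278) = 1/(-7999) = -1/7999 ≈ -0.00012502)
1/(F + A(75)*Z) = 1/(-1/7999 + 75**3*54) = 1/(-1/7999 + 421875*54) = 1/(-1/7999 + 22781250) = 1/(182227218749/7999) = 7999/182227218749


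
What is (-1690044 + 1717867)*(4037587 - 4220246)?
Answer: -5082121357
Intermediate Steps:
(-1690044 + 1717867)*(4037587 - 4220246) = 27823*(-182659) = -5082121357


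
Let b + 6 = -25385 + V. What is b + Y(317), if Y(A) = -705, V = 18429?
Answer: -7667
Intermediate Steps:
b = -6962 (b = -6 + (-25385 + 18429) = -6 - 6956 = -6962)
b + Y(317) = -6962 - 705 = -7667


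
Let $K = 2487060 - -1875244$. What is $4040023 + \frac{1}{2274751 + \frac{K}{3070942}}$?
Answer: $\frac{14111058485225054550}{3492816373873} \approx 4.04 \cdot 10^{6}$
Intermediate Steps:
$K = 4362304$ ($K = 2487060 + 1875244 = 4362304$)
$4040023 + \frac{1}{2274751 + \frac{K}{3070942}} = 4040023 + \frac{1}{2274751 + \frac{4362304}{3070942}} = 4040023 + \frac{1}{2274751 + 4362304 \cdot \frac{1}{3070942}} = 4040023 + \frac{1}{2274751 + \frac{2181152}{1535471}} = 4040023 + \frac{1}{\frac{3492816373873}{1535471}} = 4040023 + \frac{1535471}{3492816373873} = \frac{14111058485225054550}{3492816373873}$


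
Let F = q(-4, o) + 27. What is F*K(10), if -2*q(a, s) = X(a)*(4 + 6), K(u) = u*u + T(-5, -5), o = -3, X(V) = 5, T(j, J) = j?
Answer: 190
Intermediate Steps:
K(u) = -5 + u² (K(u) = u*u - 5 = u² - 5 = -5 + u²)
q(a, s) = -25 (q(a, s) = -5*(4 + 6)/2 = -5*10/2 = -½*50 = -25)
F = 2 (F = -25 + 27 = 2)
F*K(10) = 2*(-5 + 10²) = 2*(-5 + 100) = 2*95 = 190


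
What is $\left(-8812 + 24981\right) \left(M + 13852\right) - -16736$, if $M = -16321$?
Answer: $-39904525$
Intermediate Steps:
$\left(-8812 + 24981\right) \left(M + 13852\right) - -16736 = \left(-8812 + 24981\right) \left(-16321 + 13852\right) - -16736 = 16169 \left(-2469\right) + 16736 = -39921261 + 16736 = -39904525$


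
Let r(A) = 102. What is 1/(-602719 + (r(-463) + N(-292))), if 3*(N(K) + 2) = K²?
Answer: -3/1722593 ≈ -1.7416e-6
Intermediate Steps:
N(K) = -2 + K²/3
1/(-602719 + (r(-463) + N(-292))) = 1/(-602719 + (102 + (-2 + (⅓)*(-292)²))) = 1/(-602719 + (102 + (-2 + (⅓)*85264))) = 1/(-602719 + (102 + (-2 + 85264/3))) = 1/(-602719 + (102 + 85258/3)) = 1/(-602719 + 85564/3) = 1/(-1722593/3) = -3/1722593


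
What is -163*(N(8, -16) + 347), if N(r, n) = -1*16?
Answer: -53953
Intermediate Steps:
N(r, n) = -16
-163*(N(8, -16) + 347) = -163*(-16 + 347) = -163*331 = -53953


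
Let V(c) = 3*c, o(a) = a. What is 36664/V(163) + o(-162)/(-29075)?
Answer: 1066085018/14217675 ≈ 74.983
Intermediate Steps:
36664/V(163) + o(-162)/(-29075) = 36664/((3*163)) - 162/(-29075) = 36664/489 - 162*(-1/29075) = 36664*(1/489) + 162/29075 = 36664/489 + 162/29075 = 1066085018/14217675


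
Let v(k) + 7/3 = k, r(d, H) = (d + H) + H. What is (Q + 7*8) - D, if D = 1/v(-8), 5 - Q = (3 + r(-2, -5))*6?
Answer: 3568/31 ≈ 115.10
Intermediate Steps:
r(d, H) = d + 2*H (r(d, H) = (H + d) + H = d + 2*H)
v(k) = -7/3 + k
Q = 59 (Q = 5 - (3 + (-2 + 2*(-5)))*6 = 5 - (3 + (-2 - 10))*6 = 5 - (3 - 12)*6 = 5 - (-9)*6 = 5 - 1*(-54) = 5 + 54 = 59)
D = -3/31 (D = 1/(-7/3 - 8) = 1/(-31/3) = -3/31 ≈ -0.096774)
(Q + 7*8) - D = (59 + 7*8) - 1*(-3/31) = (59 + 56) + 3/31 = 115 + 3/31 = 3568/31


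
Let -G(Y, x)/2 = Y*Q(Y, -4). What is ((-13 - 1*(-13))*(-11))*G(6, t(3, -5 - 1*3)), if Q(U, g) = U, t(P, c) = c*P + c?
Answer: 0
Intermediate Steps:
t(P, c) = c + P*c (t(P, c) = P*c + c = c + P*c)
G(Y, x) = -2*Y² (G(Y, x) = -2*Y*Y = -2*Y²)
((-13 - 1*(-13))*(-11))*G(6, t(3, -5 - 1*3)) = ((-13 - 1*(-13))*(-11))*(-2*6²) = ((-13 + 13)*(-11))*(-2*36) = (0*(-11))*(-72) = 0*(-72) = 0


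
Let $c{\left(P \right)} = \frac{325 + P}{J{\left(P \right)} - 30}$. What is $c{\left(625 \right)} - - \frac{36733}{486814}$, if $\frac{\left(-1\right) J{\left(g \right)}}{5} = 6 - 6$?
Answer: $- \frac{46137131}{1460442} \approx -31.591$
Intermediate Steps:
$J{\left(g \right)} = 0$ ($J{\left(g \right)} = - 5 \left(6 - 6\right) = \left(-5\right) 0 = 0$)
$c{\left(P \right)} = - \frac{65}{6} - \frac{P}{30}$ ($c{\left(P \right)} = \frac{325 + P}{0 - 30} = \frac{325 + P}{-30} = \left(325 + P\right) \left(- \frac{1}{30}\right) = - \frac{65}{6} - \frac{P}{30}$)
$c{\left(625 \right)} - - \frac{36733}{486814} = \left(- \frac{65}{6} - \frac{125}{6}\right) - - \frac{36733}{486814} = \left(- \frac{65}{6} - \frac{125}{6}\right) - \left(-36733\right) \frac{1}{486814} = - \frac{95}{3} - - \frac{36733}{486814} = - \frac{95}{3} + \frac{36733}{486814} = - \frac{46137131}{1460442}$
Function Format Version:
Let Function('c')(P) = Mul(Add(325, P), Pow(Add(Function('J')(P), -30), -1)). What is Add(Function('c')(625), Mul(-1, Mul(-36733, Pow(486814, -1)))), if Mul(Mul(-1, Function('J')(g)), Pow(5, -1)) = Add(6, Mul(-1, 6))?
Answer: Rational(-46137131, 1460442) ≈ -31.591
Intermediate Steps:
Function('J')(g) = 0 (Function('J')(g) = Mul(-5, Add(6, Mul(-1, 6))) = Mul(-5, Add(6, -6)) = Mul(-5, 0) = 0)
Function('c')(P) = Add(Rational(-65, 6), Mul(Rational(-1, 30), P)) (Function('c')(P) = Mul(Add(325, P), Pow(Add(0, -30), -1)) = Mul(Add(325, P), Pow(-30, -1)) = Mul(Add(325, P), Rational(-1, 30)) = Add(Rational(-65, 6), Mul(Rational(-1, 30), P)))
Add(Function('c')(625), Mul(-1, Mul(-36733, Pow(486814, -1)))) = Add(Add(Rational(-65, 6), Mul(Rational(-1, 30), 625)), Mul(-1, Mul(-36733, Pow(486814, -1)))) = Add(Add(Rational(-65, 6), Rational(-125, 6)), Mul(-1, Mul(-36733, Rational(1, 486814)))) = Add(Rational(-95, 3), Mul(-1, Rational(-36733, 486814))) = Add(Rational(-95, 3), Rational(36733, 486814)) = Rational(-46137131, 1460442)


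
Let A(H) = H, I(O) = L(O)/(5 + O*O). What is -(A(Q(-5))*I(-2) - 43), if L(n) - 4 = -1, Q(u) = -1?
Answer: 130/3 ≈ 43.333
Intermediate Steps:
L(n) = 3 (L(n) = 4 - 1 = 3)
I(O) = 3/(5 + O²) (I(O) = 3/(5 + O*O) = 3/(5 + O²))
-(A(Q(-5))*I(-2) - 43) = -(-3/(5 + (-2)²) - 43) = -(-3/(5 + 4) - 43) = -(-3/9 - 43) = -(-1*⅓ - 43) = -(-⅓ - 43) = -1*(-130/3) = 130/3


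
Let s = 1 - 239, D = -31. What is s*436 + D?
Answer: -103799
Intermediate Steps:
s = -238
s*436 + D = -238*436 - 31 = -103768 - 31 = -103799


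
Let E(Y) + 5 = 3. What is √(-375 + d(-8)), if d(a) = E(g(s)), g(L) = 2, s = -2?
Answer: I*√377 ≈ 19.417*I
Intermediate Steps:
E(Y) = -2 (E(Y) = -5 + 3 = -2)
d(a) = -2
√(-375 + d(-8)) = √(-375 - 2) = √(-377) = I*√377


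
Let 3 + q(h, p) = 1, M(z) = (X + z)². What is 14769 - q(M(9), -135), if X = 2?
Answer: 14771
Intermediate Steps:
M(z) = (2 + z)²
q(h, p) = -2 (q(h, p) = -3 + 1 = -2)
14769 - q(M(9), -135) = 14769 - 1*(-2) = 14769 + 2 = 14771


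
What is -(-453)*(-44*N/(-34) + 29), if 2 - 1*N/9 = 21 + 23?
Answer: -3543819/17 ≈ -2.0846e+5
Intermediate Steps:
N = -378 (N = 18 - 9*(21 + 23) = 18 - 9*44 = 18 - 396 = -378)
-(-453)*(-44*N/(-34) + 29) = -(-453)*(-(-16632)/(-34) + 29) = -(-453)*(-(-16632)*(-1)/34 + 29) = -(-453)*(-44*189/17 + 29) = -(-453)*(-8316/17 + 29) = -(-453)*(-7823)/17 = -1*3543819/17 = -3543819/17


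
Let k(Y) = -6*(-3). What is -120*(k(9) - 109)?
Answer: 10920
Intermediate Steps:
k(Y) = 18
-120*(k(9) - 109) = -120*(18 - 109) = -120*(-91) = 10920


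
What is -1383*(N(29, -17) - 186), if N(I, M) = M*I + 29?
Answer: 898950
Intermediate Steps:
N(I, M) = 29 + I*M (N(I, M) = I*M + 29 = 29 + I*M)
-1383*(N(29, -17) - 186) = -1383*((29 + 29*(-17)) - 186) = -1383*((29 - 493) - 186) = -1383*(-464 - 186) = -1383*(-650) = 898950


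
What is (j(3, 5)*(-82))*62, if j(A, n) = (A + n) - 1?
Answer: -35588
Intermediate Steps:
j(A, n) = -1 + A + n
(j(3, 5)*(-82))*62 = ((-1 + 3 + 5)*(-82))*62 = (7*(-82))*62 = -574*62 = -35588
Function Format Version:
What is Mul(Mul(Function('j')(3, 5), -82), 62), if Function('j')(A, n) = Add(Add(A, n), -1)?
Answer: -35588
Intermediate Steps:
Function('j')(A, n) = Add(-1, A, n)
Mul(Mul(Function('j')(3, 5), -82), 62) = Mul(Mul(Add(-1, 3, 5), -82), 62) = Mul(Mul(7, -82), 62) = Mul(-574, 62) = -35588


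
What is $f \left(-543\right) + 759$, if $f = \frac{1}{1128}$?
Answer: $\frac{285203}{376} \approx 758.52$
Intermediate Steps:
$f = \frac{1}{1128} \approx 0.00088653$
$f \left(-543\right) + 759 = \frac{1}{1128} \left(-543\right) + 759 = - \frac{181}{376} + 759 = \frac{285203}{376}$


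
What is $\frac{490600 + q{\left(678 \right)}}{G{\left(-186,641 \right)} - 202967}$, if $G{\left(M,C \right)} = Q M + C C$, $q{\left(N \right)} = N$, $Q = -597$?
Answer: $\frac{245639}{159478} \approx 1.5403$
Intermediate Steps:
$G{\left(M,C \right)} = C^{2} - 597 M$ ($G{\left(M,C \right)} = - 597 M + C C = - 597 M + C^{2} = C^{2} - 597 M$)
$\frac{490600 + q{\left(678 \right)}}{G{\left(-186,641 \right)} - 202967} = \frac{490600 + 678}{\left(641^{2} - -111042\right) - 202967} = \frac{491278}{\left(410881 + 111042\right) - 202967} = \frac{491278}{521923 - 202967} = \frac{491278}{318956} = 491278 \cdot \frac{1}{318956} = \frac{245639}{159478}$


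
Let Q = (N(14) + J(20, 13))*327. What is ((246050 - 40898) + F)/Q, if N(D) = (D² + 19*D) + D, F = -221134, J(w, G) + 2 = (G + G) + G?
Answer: -15982/167751 ≈ -0.095272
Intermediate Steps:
J(w, G) = -2 + 3*G (J(w, G) = -2 + ((G + G) + G) = -2 + (2*G + G) = -2 + 3*G)
N(D) = D² + 20*D
Q = 167751 (Q = (14*(20 + 14) + (-2 + 3*13))*327 = (14*34 + (-2 + 39))*327 = (476 + 37)*327 = 513*327 = 167751)
((246050 - 40898) + F)/Q = ((246050 - 40898) - 221134)/167751 = (205152 - 221134)*(1/167751) = -15982*1/167751 = -15982/167751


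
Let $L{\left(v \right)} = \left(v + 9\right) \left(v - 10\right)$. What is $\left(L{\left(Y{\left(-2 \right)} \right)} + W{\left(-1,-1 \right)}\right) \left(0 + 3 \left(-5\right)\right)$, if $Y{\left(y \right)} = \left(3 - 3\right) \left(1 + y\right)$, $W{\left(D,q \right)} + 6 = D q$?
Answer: $1425$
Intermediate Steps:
$W{\left(D,q \right)} = -6 + D q$
$Y{\left(y \right)} = 0$ ($Y{\left(y \right)} = 0 \left(1 + y\right) = 0$)
$L{\left(v \right)} = \left(-10 + v\right) \left(9 + v\right)$ ($L{\left(v \right)} = \left(9 + v\right) \left(-10 + v\right) = \left(-10 + v\right) \left(9 + v\right)$)
$\left(L{\left(Y{\left(-2 \right)} \right)} + W{\left(-1,-1 \right)}\right) \left(0 + 3 \left(-5\right)\right) = \left(\left(-90 + 0^{2} - 0\right) - 5\right) \left(0 + 3 \left(-5\right)\right) = \left(\left(-90 + 0 + 0\right) + \left(-6 + 1\right)\right) \left(0 - 15\right) = \left(-90 - 5\right) \left(-15\right) = \left(-95\right) \left(-15\right) = 1425$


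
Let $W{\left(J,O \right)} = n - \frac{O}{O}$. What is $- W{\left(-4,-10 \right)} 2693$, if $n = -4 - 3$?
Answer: $21544$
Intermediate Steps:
$n = -7$ ($n = -4 - 3 = -7$)
$W{\left(J,O \right)} = -8$ ($W{\left(J,O \right)} = -7 - \frac{O}{O} = -7 - 1 = -8$)
$- W{\left(-4,-10 \right)} 2693 = \left(-1\right) \left(-8\right) 2693 = 8 \cdot 2693 = 21544$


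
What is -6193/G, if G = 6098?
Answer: -6193/6098 ≈ -1.0156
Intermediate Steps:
-6193/G = -6193/6098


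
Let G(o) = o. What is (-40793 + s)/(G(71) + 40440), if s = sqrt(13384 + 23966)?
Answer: -40793/40511 + 15*sqrt(166)/40511 ≈ -1.0022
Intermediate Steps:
s = 15*sqrt(166) (s = sqrt(37350) = 15*sqrt(166) ≈ 193.26)
(-40793 + s)/(G(71) + 40440) = (-40793 + 15*sqrt(166))/(71 + 40440) = (-40793 + 15*sqrt(166))/40511 = (-40793 + 15*sqrt(166))*(1/40511) = -40793/40511 + 15*sqrt(166)/40511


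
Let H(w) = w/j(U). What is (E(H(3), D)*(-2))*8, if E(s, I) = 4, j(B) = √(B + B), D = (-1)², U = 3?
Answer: -64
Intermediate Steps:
D = 1
j(B) = √2*√B (j(B) = √(2*B) = √2*√B)
H(w) = w*√6/6 (H(w) = w/((√2*√3)) = w/(√6) = w*(√6/6) = w*√6/6)
(E(H(3), D)*(-2))*8 = (4*(-2))*8 = -8*8 = -64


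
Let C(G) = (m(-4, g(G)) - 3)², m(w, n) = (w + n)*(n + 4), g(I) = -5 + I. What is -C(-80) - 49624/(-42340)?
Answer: -549641312654/10585 ≈ -5.1926e+7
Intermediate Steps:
m(w, n) = (4 + n)*(n + w) (m(w, n) = (n + w)*(4 + n) = (4 + n)*(n + w))
C(G) = (-19 + (-5 + G)²)² (C(G) = (((-5 + G)² + 4*(-5 + G) + 4*(-4) + (-5 + G)*(-4)) - 3)² = (((-5 + G)² + (-20 + 4*G) - 16 + (20 - 4*G)) - 3)² = ((-16 + (-5 + G)²) - 3)² = (-19 + (-5 + G)²)²)
-C(-80) - 49624/(-42340) = -(-19 + (-5 - 80)²)² - 49624/(-42340) = -(-19 + (-85)²)² - 49624*(-1)/42340 = -(-19 + 7225)² - 1*(-12406/10585) = -1*7206² + 12406/10585 = -1*51926436 + 12406/10585 = -51926436 + 12406/10585 = -549641312654/10585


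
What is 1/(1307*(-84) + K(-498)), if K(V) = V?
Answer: -1/110286 ≈ -9.0673e-6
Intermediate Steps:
1/(1307*(-84) + K(-498)) = 1/(1307*(-84) - 498) = 1/(-109788 - 498) = 1/(-110286) = -1/110286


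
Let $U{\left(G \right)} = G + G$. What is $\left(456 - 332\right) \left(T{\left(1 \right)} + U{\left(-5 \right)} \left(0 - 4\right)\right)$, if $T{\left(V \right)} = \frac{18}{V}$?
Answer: $7192$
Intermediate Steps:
$U{\left(G \right)} = 2 G$
$\left(456 - 332\right) \left(T{\left(1 \right)} + U{\left(-5 \right)} \left(0 - 4\right)\right) = \left(456 - 332\right) \left(\frac{18}{1} + 2 \left(-5\right) \left(0 - 4\right)\right) = 124 \left(18 \cdot 1 - -40\right) = 124 \left(18 + 40\right) = 124 \cdot 58 = 7192$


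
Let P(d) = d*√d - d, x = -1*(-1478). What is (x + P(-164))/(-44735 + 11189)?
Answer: -821/16773 + 164*I*√41/16773 ≈ -0.048948 + 0.062607*I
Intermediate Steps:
x = 1478
P(d) = d^(3/2) - d
(x + P(-164))/(-44735 + 11189) = (1478 + ((-164)^(3/2) - 1*(-164)))/(-44735 + 11189) = (1478 + (-328*I*√41 + 164))/(-33546) = (1478 + (164 - 328*I*√41))*(-1/33546) = (1642 - 328*I*√41)*(-1/33546) = -821/16773 + 164*I*√41/16773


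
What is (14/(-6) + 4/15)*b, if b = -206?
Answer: 6386/15 ≈ 425.73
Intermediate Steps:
(14/(-6) + 4/15)*b = (14/(-6) + 4/15)*(-206) = (14*(-⅙) + 4*(1/15))*(-206) = (-7/3 + 4/15)*(-206) = -31/15*(-206) = 6386/15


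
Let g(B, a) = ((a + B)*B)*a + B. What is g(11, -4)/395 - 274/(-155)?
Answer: 12439/12245 ≈ 1.0158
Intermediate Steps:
g(B, a) = B + B*a*(B + a) (g(B, a) = ((B + a)*B)*a + B = (B*(B + a))*a + B = B*a*(B + a) + B = B + B*a*(B + a))
g(11, -4)/395 - 274/(-155) = (11*(1 + (-4)² + 11*(-4)))/395 - 274/(-155) = (11*(1 + 16 - 44))*(1/395) - 274*(-1/155) = (11*(-27))*(1/395) + 274/155 = -297*1/395 + 274/155 = -297/395 + 274/155 = 12439/12245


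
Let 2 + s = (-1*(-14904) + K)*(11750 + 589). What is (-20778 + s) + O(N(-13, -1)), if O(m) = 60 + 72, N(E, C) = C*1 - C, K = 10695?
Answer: 315845413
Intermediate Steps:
N(E, C) = 0 (N(E, C) = C - C = 0)
s = 315866059 (s = -2 + (-1*(-14904) + 10695)*(11750 + 589) = -2 + (14904 + 10695)*12339 = -2 + 25599*12339 = -2 + 315866061 = 315866059)
O(m) = 132
(-20778 + s) + O(N(-13, -1)) = (-20778 + 315866059) + 132 = 315845281 + 132 = 315845413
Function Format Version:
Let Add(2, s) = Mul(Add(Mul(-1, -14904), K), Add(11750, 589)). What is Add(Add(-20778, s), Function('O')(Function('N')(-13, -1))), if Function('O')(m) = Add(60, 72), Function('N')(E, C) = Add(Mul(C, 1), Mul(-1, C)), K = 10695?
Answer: 315845413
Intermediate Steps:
Function('N')(E, C) = 0 (Function('N')(E, C) = Add(C, Mul(-1, C)) = 0)
s = 315866059 (s = Add(-2, Mul(Add(Mul(-1, -14904), 10695), Add(11750, 589))) = Add(-2, Mul(Add(14904, 10695), 12339)) = Add(-2, Mul(25599, 12339)) = Add(-2, 315866061) = 315866059)
Function('O')(m) = 132
Add(Add(-20778, s), Function('O')(Function('N')(-13, -1))) = Add(Add(-20778, 315866059), 132) = Add(315845281, 132) = 315845413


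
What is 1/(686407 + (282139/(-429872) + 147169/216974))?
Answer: 46635523664/32010950915137739 ≈ 1.4569e-6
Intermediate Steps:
1/(686407 + (282139/(-429872) + 147169/216974)) = 1/(686407 + (282139*(-1/429872) + 147169*(1/216974))) = 1/(686407 + (-282139/429872 + 147169/216974)) = 1/(686407 + 1023502491/46635523664) = 1/(32010950915137739/46635523664) = 46635523664/32010950915137739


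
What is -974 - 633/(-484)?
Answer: -470783/484 ≈ -972.69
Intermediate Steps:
-974 - 633/(-484) = -974 - 633*(-1/484) = -974 + 633/484 = -470783/484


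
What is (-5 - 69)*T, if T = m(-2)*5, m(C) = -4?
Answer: 1480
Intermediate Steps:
T = -20 (T = -4*5 = -20)
(-5 - 69)*T = (-5 - 69)*(-20) = -74*(-20) = 1480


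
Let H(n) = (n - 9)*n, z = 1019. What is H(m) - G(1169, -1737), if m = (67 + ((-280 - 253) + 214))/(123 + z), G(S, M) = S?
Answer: -380478539/326041 ≈ -1167.0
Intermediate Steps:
m = -126/571 (m = (67 + ((-280 - 253) + 214))/(123 + 1019) = (67 + (-533 + 214))/1142 = (67 - 319)*(1/1142) = -252*1/1142 = -126/571 ≈ -0.22067)
H(n) = n*(-9 + n) (H(n) = (-9 + n)*n = n*(-9 + n))
H(m) - G(1169, -1737) = -126*(-9 - 126/571)/571 - 1*1169 = -126/571*(-5265/571) - 1169 = 663390/326041 - 1169 = -380478539/326041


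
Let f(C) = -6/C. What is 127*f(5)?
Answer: -762/5 ≈ -152.40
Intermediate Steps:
127*f(5) = 127*(-6/5) = -762/5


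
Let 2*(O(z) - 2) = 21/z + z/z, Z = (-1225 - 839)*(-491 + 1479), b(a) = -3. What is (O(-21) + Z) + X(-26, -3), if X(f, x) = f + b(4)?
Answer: -2039259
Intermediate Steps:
Z = -2039232 (Z = -2064*988 = -2039232)
X(f, x) = -3 + f (X(f, x) = f - 3 = -3 + f)
O(z) = 5/2 + 21/(2*z) (O(z) = 2 + (21/z + z/z)/2 = 2 + (21/z + 1)/2 = 2 + (1 + 21/z)/2 = 2 + (½ + 21/(2*z)) = 5/2 + 21/(2*z))
(O(-21) + Z) + X(-26, -3) = ((½)*(21 + 5*(-21))/(-21) - 2039232) + (-3 - 26) = ((½)*(-1/21)*(21 - 105) - 2039232) - 29 = ((½)*(-1/21)*(-84) - 2039232) - 29 = (2 - 2039232) - 29 = -2039230 - 29 = -2039259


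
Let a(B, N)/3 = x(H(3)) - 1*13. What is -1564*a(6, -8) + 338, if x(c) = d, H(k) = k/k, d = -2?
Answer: 70718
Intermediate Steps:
H(k) = 1
x(c) = -2
a(B, N) = -45 (a(B, N) = 3*(-2 - 1*13) = 3*(-2 - 13) = 3*(-15) = -45)
-1564*a(6, -8) + 338 = -1564*(-45) + 338 = 70380 + 338 = 70718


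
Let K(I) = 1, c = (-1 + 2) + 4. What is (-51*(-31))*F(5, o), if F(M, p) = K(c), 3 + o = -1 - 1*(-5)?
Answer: 1581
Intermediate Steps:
o = 1 (o = -3 + (-1 - 1*(-5)) = -3 + (-1 + 5) = -3 + 4 = 1)
c = 5 (c = 1 + 4 = 5)
F(M, p) = 1
(-51*(-31))*F(5, o) = -51*(-31)*1 = 1581*1 = 1581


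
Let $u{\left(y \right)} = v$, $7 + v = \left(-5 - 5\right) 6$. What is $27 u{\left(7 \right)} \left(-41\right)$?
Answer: $74169$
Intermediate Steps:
$v = -67$ ($v = -7 + \left(-5 - 5\right) 6 = -7 - 60 = -67$)
$u{\left(y \right)} = -67$
$27 u{\left(7 \right)} \left(-41\right) = 27 \left(-67\right) \left(-41\right) = \left(-1809\right) \left(-41\right) = 74169$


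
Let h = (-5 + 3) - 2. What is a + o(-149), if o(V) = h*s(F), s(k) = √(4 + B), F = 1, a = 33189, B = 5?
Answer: 33177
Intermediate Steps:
s(k) = 3 (s(k) = √(4 + 5) = √9 = 3)
h = -4 (h = -2 - 2 = -4)
o(V) = -12 (o(V) = -4*3 = -12)
a + o(-149) = 33189 - 12 = 33177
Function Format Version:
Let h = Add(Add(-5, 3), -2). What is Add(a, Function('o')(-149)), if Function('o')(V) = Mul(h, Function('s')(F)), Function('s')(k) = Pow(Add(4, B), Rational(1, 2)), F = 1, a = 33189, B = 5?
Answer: 33177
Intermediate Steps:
Function('s')(k) = 3 (Function('s')(k) = Pow(Add(4, 5), Rational(1, 2)) = Pow(9, Rational(1, 2)) = 3)
h = -4 (h = Add(-2, -2) = -4)
Function('o')(V) = -12 (Function('o')(V) = Mul(-4, 3) = -12)
Add(a, Function('o')(-149)) = Add(33189, -12) = 33177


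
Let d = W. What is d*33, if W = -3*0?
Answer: 0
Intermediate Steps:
W = 0
d = 0
d*33 = 0*33 = 0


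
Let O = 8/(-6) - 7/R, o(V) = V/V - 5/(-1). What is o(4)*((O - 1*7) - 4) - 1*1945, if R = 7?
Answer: -2025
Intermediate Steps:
o(V) = 6 (o(V) = 1 - 5*(-1) = 1 + 5 = 6)
O = -7/3 (O = 8/(-6) - 7/7 = 8*(-1/6) - 7*1/7 = -4/3 - 1 = -7/3 ≈ -2.3333)
o(4)*((O - 1*7) - 4) - 1*1945 = 6*((-7/3 - 1*7) - 4) - 1*1945 = 6*((-7/3 - 7) - 4) - 1945 = 6*(-28/3 - 4) - 1945 = 6*(-40/3) - 1945 = -80 - 1945 = -2025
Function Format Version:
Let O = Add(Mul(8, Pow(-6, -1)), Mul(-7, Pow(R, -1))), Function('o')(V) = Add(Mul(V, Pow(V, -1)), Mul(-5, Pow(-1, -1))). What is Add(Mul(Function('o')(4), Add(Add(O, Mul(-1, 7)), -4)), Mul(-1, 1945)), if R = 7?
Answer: -2025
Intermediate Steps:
Function('o')(V) = 6 (Function('o')(V) = Add(1, Mul(-5, -1)) = Add(1, 5) = 6)
O = Rational(-7, 3) (O = Add(Mul(8, Pow(-6, -1)), Mul(-7, Pow(7, -1))) = Add(Mul(8, Rational(-1, 6)), Mul(-7, Rational(1, 7))) = Add(Rational(-4, 3), -1) = Rational(-7, 3) ≈ -2.3333)
Add(Mul(Function('o')(4), Add(Add(O, Mul(-1, 7)), -4)), Mul(-1, 1945)) = Add(Mul(6, Add(Add(Rational(-7, 3), Mul(-1, 7)), -4)), Mul(-1, 1945)) = Add(Mul(6, Add(Add(Rational(-7, 3), -7), -4)), -1945) = Add(Mul(6, Add(Rational(-28, 3), -4)), -1945) = Add(Mul(6, Rational(-40, 3)), -1945) = Add(-80, -1945) = -2025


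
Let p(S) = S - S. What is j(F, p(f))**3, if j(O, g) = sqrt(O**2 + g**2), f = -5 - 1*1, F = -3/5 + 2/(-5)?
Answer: 1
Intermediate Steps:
F = -1 (F = -3*1/5 + 2*(-1/5) = -3/5 - 2/5 = -1)
f = -6 (f = -5 - 1 = -6)
p(S) = 0
j(F, p(f))**3 = (sqrt((-1)**2 + 0**2))**3 = (sqrt(1 + 0))**3 = (sqrt(1))**3 = 1**3 = 1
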